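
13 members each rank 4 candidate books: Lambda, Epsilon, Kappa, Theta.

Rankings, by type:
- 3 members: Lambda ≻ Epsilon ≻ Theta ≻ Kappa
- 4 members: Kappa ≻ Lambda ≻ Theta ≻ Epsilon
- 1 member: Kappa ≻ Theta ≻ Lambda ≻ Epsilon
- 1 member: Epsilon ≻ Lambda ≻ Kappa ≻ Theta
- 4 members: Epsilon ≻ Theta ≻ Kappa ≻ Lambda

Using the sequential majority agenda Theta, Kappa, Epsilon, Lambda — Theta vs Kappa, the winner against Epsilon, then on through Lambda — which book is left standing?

Round 1: Theta vs Kappa — 7–6, Theta advances.
Round 2: Theta vs Epsilon — 5–8, Epsilon advances.
Round 3: Epsilon vs Lambda — 5–8, Lambda advances.
Lambda survives the agenda.

Lambda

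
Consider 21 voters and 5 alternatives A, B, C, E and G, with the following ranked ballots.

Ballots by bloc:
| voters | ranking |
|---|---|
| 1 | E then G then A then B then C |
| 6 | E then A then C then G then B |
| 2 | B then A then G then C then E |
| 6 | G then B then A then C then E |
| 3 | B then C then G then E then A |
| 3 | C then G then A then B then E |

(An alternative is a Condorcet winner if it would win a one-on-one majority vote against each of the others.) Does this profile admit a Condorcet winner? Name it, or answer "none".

Head-to-head results (21 voters):
A–B: B 11–10.
A vs C: A preferred on 1+6+2+6 = 15 ballots; A wins 15–6.
A vs E: A is ranked higher on 2+6+3 = 11 ballots, E on 10. A wins 11–10.
A vs G: G wins 13–8.
B vs C: B wins 12–9.
B vs E: B preferred on 2+6+3+3 = 14 ballots; B wins 14–7.
B–G: G 16–5.
C vs E: 14 to 7, C.
C vs G: 6+3+3 = 12 for C, 9 for G — C by 12–9.
E vs G: 7 to 14, G.
Each alternative drops at least one matchup (A loses to B; B loses to G; C loses to A; E loses to A; G loses to C); the cycle A beats C beats G beats A rules out a Condorcet winner.

none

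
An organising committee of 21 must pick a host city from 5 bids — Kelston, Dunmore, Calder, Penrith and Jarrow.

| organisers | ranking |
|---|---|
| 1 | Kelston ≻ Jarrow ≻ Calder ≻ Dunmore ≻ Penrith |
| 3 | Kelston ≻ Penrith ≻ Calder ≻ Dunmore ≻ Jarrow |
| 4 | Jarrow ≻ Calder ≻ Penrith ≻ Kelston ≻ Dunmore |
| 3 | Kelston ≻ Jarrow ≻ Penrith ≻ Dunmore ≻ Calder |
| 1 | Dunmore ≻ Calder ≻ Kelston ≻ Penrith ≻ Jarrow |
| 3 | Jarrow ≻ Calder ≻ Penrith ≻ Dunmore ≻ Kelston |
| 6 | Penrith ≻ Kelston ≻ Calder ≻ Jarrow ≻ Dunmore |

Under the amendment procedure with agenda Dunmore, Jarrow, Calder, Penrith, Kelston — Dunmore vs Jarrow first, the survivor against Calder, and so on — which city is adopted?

Kelston

Round 1: Dunmore vs Jarrow — 4–17, Jarrow advances.
Round 2: Jarrow vs Calder — 11–10, Jarrow advances.
Round 3: Jarrow vs Penrith — 11–10, Jarrow advances.
Round 4: Jarrow vs Kelston — 7–14, Kelston advances.
The agenda winner is Kelston.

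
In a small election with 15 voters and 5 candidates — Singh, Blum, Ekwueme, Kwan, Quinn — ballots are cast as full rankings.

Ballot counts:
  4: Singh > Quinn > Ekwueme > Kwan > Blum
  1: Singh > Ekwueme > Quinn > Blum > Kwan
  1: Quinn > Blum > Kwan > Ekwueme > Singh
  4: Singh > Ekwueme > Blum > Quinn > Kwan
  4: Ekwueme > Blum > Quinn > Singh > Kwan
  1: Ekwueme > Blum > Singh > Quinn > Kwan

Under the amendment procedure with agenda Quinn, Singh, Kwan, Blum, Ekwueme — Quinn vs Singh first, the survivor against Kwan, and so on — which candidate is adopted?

Singh

Round 1: Quinn vs Singh — 5–10, Singh advances.
Round 2: Singh vs Kwan — 14–1, Singh advances.
Round 3: Singh vs Blum — 9–6, Singh advances.
Round 4: Singh vs Ekwueme — 9–6, Singh advances.
Singh survives the agenda.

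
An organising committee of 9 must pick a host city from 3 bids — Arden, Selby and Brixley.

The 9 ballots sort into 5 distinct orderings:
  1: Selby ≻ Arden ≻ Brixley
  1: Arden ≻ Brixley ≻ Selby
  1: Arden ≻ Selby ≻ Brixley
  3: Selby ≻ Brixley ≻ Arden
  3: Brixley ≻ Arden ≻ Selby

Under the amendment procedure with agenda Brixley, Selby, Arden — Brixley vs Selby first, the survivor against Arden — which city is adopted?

Arden

Round 1: Brixley vs Selby — 4–5, Selby advances.
Round 2: Selby vs Arden — 4–5, Arden advances.
Arden survives the agenda.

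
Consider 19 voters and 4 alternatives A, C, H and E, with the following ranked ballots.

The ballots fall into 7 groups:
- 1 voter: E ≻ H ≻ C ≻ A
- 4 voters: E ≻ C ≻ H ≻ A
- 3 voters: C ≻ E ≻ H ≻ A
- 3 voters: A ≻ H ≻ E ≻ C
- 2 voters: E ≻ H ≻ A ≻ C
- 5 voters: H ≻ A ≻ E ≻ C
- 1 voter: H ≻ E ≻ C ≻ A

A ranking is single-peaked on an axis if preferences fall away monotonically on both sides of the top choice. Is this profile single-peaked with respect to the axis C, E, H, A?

yes

Axis positions: C=1, E=2, H=3, A=4.
Group 1 (peak E at position 2): ranking walks positions 2-3-1-4, expanding outward from the peak — single-peaked.
Group 2 (peak E at position 2): ranking walks positions 2-1-3-4, expanding outward from the peak — single-peaked.
Group 3 (peak C at position 1): ranking walks positions 1-2-3-4, expanding outward from the peak — single-peaked.
Group 4 (peak A at position 4): ranking walks positions 4-3-2-1, expanding outward from the peak — single-peaked.
Group 5 (peak E at position 2): ranking walks positions 2-3-4-1, expanding outward from the peak — single-peaked.
Group 6 (peak H at position 3): ranking walks positions 3-4-2-1, expanding outward from the peak — single-peaked.
Group 7 (peak H at position 3): ranking walks positions 3-2-1-4, expanding outward from the peak — single-peaked.
Every ranking is single-peaked on this axis.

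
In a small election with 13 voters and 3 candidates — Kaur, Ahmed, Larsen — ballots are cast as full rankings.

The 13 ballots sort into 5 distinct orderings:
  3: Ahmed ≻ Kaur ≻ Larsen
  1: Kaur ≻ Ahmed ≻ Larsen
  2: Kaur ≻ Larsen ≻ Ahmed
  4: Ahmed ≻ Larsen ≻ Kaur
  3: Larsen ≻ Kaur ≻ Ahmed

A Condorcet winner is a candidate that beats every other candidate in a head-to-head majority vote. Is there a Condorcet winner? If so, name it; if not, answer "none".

Check each pair by majority over 13 ballots:
Kaur vs Ahmed: Ahmed wins 7–6.
Kaur–Larsen: Larsen 7–6.
Ahmed vs Larsen: Ahmed wins 8–5.
Ahmed defeats every rival head-to-head and is the Condorcet winner.

Ahmed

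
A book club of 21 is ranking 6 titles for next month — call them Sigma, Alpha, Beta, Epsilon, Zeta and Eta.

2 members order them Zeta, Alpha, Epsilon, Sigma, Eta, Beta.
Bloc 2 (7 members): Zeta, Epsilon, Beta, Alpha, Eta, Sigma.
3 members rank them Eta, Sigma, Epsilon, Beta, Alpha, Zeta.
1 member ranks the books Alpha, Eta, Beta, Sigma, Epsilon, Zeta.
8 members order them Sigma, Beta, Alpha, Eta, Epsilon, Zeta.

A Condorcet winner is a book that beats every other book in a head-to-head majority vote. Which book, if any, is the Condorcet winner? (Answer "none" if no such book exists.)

none

Pairwise majorities:
Sigma–Alpha: Sigma 11–10.
Sigma–Beta: Sigma 13–8.
Sigma vs Epsilon: Sigma, 12–9.
Sigma vs Zeta: Sigma wins 12–9.
Sigma vs Eta: Eta, 11–10.
Alpha vs Beta: Beta, 18–3.
Alpha vs Epsilon: Alpha, 11–10.
Alpha–Zeta: Alpha 12–9.
Alpha–Eta: Alpha 18–3.
Beta vs Epsilon: Epsilon wins 12–9.
Beta vs Zeta: Beta, 12–9.
Beta vs Eta: Beta, 15–6.
Epsilon vs Zeta: Epsilon, 12–9.
Epsilon vs Eta: Eta wins 12–9.
Zeta–Eta: Eta 12–9.
Each book drops at least one matchup (Sigma loses to Eta; Alpha loses to Sigma; Beta loses to Sigma; Epsilon loses to Sigma; Zeta loses to Sigma; Eta loses to Alpha); the cycle Sigma → Alpha → Eta → Sigma rules out a Condorcet winner.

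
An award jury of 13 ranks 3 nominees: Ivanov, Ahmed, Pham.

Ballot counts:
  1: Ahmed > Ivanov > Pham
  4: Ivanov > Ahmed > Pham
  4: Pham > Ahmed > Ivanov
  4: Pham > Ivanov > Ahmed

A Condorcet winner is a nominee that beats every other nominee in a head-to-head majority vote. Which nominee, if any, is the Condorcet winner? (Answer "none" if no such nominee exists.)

Check each pair by majority over 13 ballots:
Ivanov vs Ahmed: Ivanov preferred on 4+4 = 8 ballots; Ivanov wins 8–5.
Ivanov vs Pham: Ivanov is ranked higher on 1+4 = 5 ballots, Pham on 8. Pham wins 8–5.
Ahmed vs Pham: Ahmed is ranked higher on 1+4 = 5 ballots, Pham on 8. Pham wins 8–5.
Pham beats each of Ivanov, Ahmed — Pham is the Condorcet winner.

Pham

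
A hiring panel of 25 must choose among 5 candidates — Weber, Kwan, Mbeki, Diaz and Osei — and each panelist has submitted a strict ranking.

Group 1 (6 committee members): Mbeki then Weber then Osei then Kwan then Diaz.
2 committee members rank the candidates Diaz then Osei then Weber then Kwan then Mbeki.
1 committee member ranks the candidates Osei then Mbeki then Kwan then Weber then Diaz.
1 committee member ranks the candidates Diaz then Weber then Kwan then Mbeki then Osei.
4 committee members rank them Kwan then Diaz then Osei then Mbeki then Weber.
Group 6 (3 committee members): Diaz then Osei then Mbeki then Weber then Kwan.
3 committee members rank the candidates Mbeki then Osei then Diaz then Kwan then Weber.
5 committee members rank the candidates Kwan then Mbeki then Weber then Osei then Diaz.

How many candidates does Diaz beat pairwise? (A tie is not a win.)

Diaz against each rival (25 committee members):
Diaz vs Weber: 2+1+4+3+3 = 13 for Diaz, 12 for Weber — Diaz by 13–12.
Diaz–Kwan: Kwan 16–9.
Diaz vs Mbeki: Mbeki wins 15–10.
Diaz–Osei: Osei 15–10.
Diaz beats Weber; loses to Kwan, Mbeki, Osei — 1 pairwise win.

1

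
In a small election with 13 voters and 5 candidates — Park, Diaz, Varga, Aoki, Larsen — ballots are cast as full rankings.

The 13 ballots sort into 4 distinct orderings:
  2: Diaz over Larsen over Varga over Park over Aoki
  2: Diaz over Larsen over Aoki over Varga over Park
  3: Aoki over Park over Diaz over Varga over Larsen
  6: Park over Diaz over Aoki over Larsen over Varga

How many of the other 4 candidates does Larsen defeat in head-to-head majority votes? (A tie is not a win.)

Larsen against each rival (13 voters):
Larsen vs Park: Park wins 9–4.
Larsen vs Diaz: Diaz wins 13–0.
Larsen vs Varga: 2+2+6 = 10 for Larsen, 3 for Varga — Larsen by 10–3.
Larsen vs Aoki: Aoki wins 9–4.
Larsen beats Varga; loses to Park, Diaz, Aoki — 1 pairwise win.

1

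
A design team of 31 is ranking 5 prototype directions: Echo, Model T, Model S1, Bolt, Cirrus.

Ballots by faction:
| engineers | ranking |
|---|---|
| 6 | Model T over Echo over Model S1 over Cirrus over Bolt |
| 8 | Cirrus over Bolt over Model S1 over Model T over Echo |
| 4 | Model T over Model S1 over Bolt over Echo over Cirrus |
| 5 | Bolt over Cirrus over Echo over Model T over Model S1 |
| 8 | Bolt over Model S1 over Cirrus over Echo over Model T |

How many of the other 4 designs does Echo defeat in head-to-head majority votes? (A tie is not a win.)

0

Echo against each rival (31 engineers):
Echo vs Model T: Echo is ranked higher on 5+8 = 13 ballots, Model T on 18. Model T wins 18–13.
Echo vs Model S1: 11 to 20, Model S1.
Echo vs Bolt: Echo preferred on 6 ballots; Bolt wins 25–6.
Echo–Cirrus: Cirrus 21–10.
Echo beats no one; loses to Model T, Model S1, Bolt, Cirrus — 0 pairwise wins.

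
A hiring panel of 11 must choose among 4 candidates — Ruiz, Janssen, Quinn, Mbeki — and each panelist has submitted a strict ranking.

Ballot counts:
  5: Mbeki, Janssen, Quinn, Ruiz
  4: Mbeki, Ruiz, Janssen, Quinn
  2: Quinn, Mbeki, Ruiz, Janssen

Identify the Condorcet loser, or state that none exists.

none

Head-to-head results (11 committee members):
Ruiz vs Janssen: Ruiz wins 6–5.
Ruiz vs Quinn: 4 to 7, Quinn.
Ruiz vs Mbeki: Mbeki, 11–0.
Janssen vs Quinn: 5+4 = 9 for Janssen, 2 for Quinn — Janssen by 9–2.
Janssen vs Mbeki: Mbeki wins 11–0.
Quinn–Mbeki: Mbeki 9–2.
Each candidate has at least one pairwise win (Ruiz beats Janssen; Janssen beats Quinn; Quinn beats Ruiz; Mbeki beats Ruiz) — no Condorcet loser.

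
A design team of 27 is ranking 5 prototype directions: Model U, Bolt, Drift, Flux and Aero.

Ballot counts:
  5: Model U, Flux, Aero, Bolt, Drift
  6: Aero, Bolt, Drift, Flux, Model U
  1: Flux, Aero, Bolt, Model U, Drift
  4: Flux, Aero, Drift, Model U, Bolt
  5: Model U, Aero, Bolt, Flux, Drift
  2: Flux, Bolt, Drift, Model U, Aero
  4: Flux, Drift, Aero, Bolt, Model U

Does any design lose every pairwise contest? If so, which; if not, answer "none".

none

Pairwise majorities:
Model U vs Bolt: 5+4+5 = 14 for Model U, 13 for Bolt — Model U by 14–13.
Model U vs Drift: 5+1+5 = 11 for Model U, 16 for Drift — Drift by 16–11.
Model U vs Flux: 10 to 17, Flux.
Model U vs Aero: Aero wins 15–12.
Bolt vs Drift: Bolt wins 19–8.
Bolt–Flux: Flux 16–11.
Bolt vs Aero: Aero wins 25–2.
Drift vs Flux: Drift is ranked higher on 6 ballots, Flux on 21. Flux wins 21–6.
Drift vs Aero: Drift preferred on 2+4 = 6 ballots; Aero wins 21–6.
Flux–Aero: Flux 16–11.
Each design has at least one pairwise win (Model U beats Bolt; Bolt beats Drift; Drift beats Model U; Flux beats Model U; Aero beats Model U) — no Condorcet loser.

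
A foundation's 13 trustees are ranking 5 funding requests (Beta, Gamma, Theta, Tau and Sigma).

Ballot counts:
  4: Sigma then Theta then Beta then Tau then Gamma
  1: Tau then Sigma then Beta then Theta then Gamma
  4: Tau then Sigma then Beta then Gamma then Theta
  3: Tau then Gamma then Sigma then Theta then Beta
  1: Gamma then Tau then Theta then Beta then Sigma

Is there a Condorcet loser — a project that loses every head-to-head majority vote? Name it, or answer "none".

Head-to-head results (13 reviewers):
Beta vs Gamma: Beta is ranked higher on 4+1+4 = 9 ballots, Gamma on 4. Beta wins 9–4.
Beta–Theta: Theta 8–5.
Beta vs Tau: Beta is ranked higher on 4 ballots, Tau on 9. Tau wins 9–4.
Beta vs Sigma: 1 to 12, Sigma.
Gamma vs Theta: 8 to 5, Gamma.
Gamma vs Tau: Tau wins 12–1.
Gamma–Sigma: Sigma 9–4.
Theta vs Tau: Theta is ranked higher on 4 ballots, Tau on 9. Tau wins 9–4.
Theta vs Sigma: Sigma wins 12–1.
Tau vs Sigma: Tau is ranked higher on 1+4+3+1 = 9 ballots, Sigma on 4. Tau wins 9–4.
No project is winless: Beta beats Gamma; Gamma beats Theta; Theta beats Beta; Tau beats Beta; Sigma beats Beta. There is no Condorcet loser.

none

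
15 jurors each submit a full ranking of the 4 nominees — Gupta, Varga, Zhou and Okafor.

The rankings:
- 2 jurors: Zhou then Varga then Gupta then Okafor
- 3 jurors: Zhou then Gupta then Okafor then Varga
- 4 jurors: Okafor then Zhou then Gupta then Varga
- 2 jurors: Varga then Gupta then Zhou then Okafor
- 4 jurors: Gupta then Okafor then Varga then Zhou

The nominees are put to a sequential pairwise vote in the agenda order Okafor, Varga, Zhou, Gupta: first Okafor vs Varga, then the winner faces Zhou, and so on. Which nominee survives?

Round 1: Okafor vs Varga — 11–4, Okafor advances.
Round 2: Okafor vs Zhou — 8–7, Okafor advances.
Round 3: Okafor vs Gupta — 4–11, Gupta advances.
The agenda winner is Gupta.

Gupta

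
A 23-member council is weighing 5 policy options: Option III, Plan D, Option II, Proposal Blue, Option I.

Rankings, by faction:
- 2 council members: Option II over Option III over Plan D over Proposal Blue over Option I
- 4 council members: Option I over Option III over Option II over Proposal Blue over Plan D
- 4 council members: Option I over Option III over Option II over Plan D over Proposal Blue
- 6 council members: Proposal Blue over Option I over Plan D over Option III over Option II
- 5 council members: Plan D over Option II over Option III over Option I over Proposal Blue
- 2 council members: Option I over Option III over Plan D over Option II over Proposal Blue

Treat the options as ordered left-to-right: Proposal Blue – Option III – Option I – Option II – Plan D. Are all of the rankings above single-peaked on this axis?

Axis positions: Proposal Blue=1, Option III=2, Option I=3, Option II=4, Plan D=5.
Faction 1: ranking walks positions 4-2-5-1-3; Option III is ranked above Option I even though Option I lies between Option III and the peak Option II on the axis — preferences dip and rise again. Not single-peaked.
Faction 2 (peak Option I at position 3): ranking walks positions 3-2-4-1-5, expanding outward from the peak — single-peaked.
Faction 3 (peak Option I at position 3): ranking walks positions 3-2-4-5-1, expanding outward from the peak — single-peaked.
Faction 4: ranking walks positions 1-3-5-2-4; Option I is ranked above Option III even though Option III lies between Option I and the peak Proposal Blue on the axis — preferences dip and rise again. Not single-peaked.
Faction 5: ranking walks positions 5-4-2-3-1; Option III is ranked above Option I even though Option I lies between Option III and the peak Plan D on the axis — preferences dip and rise again. Not single-peaked.
Faction 6: ranking walks positions 3-2-5-4-1; Plan D is ranked above Option II even though Option II lies between Plan D and the peak Option I on the axis — preferences dip and rise again. Not single-peaked.
Faction 1 violates single-peakedness, so the profile is not single-peaked on this axis.

no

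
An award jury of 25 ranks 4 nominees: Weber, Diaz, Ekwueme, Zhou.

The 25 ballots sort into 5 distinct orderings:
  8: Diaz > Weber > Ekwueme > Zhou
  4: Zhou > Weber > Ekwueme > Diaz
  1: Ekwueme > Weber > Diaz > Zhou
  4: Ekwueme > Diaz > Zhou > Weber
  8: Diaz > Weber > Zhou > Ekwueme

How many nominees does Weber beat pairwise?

2

Weber against each rival (25 jurors):
Weber vs Diaz: Diaz wins 20–5.
Weber vs Ekwueme: Weber preferred on 8+4+8 = 20 ballots; Weber wins 20–5.
Weber vs Zhou: Weber preferred on 8+1+8 = 17 ballots; Weber wins 17–8.
Weber beats Ekwueme, Zhou; loses to Diaz — 2 pairwise wins.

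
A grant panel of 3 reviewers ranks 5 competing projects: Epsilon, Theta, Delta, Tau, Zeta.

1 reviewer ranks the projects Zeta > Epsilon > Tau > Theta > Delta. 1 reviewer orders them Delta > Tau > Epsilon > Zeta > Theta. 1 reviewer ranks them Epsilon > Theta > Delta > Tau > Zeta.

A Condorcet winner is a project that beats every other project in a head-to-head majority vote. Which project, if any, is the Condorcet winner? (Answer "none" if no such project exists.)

Pairwise majorities:
Epsilon–Theta: Epsilon 3–0.
Epsilon–Delta: Epsilon 2–1.
Epsilon vs Tau: Epsilon wins 2–1.
Epsilon–Zeta: Epsilon 2–1.
Theta–Delta: Theta 2–1.
Theta vs Tau: Tau wins 2–1.
Theta vs Zeta: Zeta, 2–1.
Delta vs Tau: Delta, 2–1.
Delta vs Zeta: Delta, 2–1.
Tau vs Zeta: Tau, 2–1.
Epsilon beats each of Theta, Delta, Tau, Zeta — Epsilon is the Condorcet winner.

Epsilon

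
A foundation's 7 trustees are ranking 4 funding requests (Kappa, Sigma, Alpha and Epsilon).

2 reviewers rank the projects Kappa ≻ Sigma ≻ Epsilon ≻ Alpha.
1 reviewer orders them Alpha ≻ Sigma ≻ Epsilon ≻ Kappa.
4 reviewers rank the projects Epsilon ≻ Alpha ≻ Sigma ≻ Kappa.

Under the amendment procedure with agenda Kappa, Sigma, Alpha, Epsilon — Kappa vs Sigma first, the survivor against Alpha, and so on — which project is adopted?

Round 1: Kappa vs Sigma — 2–5, Sigma advances.
Round 2: Sigma vs Alpha — 2–5, Alpha advances.
Round 3: Alpha vs Epsilon — 1–6, Epsilon advances.
Epsilon survives the agenda.

Epsilon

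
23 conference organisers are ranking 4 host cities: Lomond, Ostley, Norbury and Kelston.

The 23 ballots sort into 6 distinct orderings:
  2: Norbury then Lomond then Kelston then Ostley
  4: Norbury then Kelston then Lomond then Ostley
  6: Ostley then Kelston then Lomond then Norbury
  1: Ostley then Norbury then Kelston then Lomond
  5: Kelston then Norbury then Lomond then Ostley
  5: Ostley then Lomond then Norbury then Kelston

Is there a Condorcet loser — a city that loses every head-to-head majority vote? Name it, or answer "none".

Lomond

Pairwise majorities:
Lomond vs Ostley: 11 to 12, Ostley.
Lomond–Norbury: Norbury 12–11.
Lomond vs Kelston: 2+5 = 7 for Lomond, 16 for Kelston — Kelston by 16–7.
Ostley vs Norbury: Ostley, 12–11.
Ostley vs Kelston: 6+1+5 = 12 for Ostley, 11 for Kelston — Ostley by 12–11.
Norbury vs Kelston: 12 to 11, Norbury.
Only Lomond has no wins; Lomond is the Condorcet loser.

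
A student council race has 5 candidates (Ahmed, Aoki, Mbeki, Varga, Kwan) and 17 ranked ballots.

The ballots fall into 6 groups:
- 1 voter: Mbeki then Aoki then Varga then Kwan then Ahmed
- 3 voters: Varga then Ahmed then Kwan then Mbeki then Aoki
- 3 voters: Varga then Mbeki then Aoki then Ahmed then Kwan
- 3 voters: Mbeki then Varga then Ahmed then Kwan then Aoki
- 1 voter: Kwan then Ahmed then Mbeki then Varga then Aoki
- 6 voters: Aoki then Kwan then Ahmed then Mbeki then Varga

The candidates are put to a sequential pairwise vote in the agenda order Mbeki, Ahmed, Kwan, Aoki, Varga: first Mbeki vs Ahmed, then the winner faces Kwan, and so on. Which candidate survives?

Varga

Round 1: Mbeki vs Ahmed — 7–10, Ahmed advances.
Round 2: Ahmed vs Kwan — 9–8, Ahmed advances.
Round 3: Ahmed vs Aoki — 7–10, Aoki advances.
Round 4: Aoki vs Varga — 7–10, Varga advances.
Varga survives the agenda.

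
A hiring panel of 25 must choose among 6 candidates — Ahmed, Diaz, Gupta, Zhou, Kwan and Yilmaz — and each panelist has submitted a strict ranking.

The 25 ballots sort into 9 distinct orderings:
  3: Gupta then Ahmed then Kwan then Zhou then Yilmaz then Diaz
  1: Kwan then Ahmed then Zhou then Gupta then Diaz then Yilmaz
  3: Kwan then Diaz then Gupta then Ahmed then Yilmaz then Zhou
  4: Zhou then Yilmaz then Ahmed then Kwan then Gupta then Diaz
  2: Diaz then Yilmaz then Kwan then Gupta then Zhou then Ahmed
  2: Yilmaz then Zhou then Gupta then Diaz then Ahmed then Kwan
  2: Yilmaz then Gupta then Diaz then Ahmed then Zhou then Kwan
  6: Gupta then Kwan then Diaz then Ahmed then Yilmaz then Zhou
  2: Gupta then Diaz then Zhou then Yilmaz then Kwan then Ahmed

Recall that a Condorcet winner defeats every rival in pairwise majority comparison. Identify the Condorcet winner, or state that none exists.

Head-to-head results (25 committee members):
Ahmed vs Diaz: Diaz wins 17–8.
Ahmed vs Gupta: Gupta wins 20–5.
Ahmed vs Zhou: Ahmed, 15–10.
Ahmed vs Kwan: Kwan, 14–11.
Ahmed–Yilmaz: Ahmed 13–12.
Diaz vs Gupta: Gupta, 20–5.
Diaz vs Zhou: Diaz wins 15–10.
Diaz vs Kwan: Kwan wins 17–8.
Diaz vs Yilmaz: Diaz, 14–11.
Gupta vs Zhou: Gupta wins 18–7.
Gupta–Kwan: Gupta 15–10.
Gupta vs Yilmaz: Gupta wins 15–10.
Zhou vs Kwan: Kwan wins 15–10.
Zhou vs Yilmaz: Yilmaz, 15–10.
Kwan vs Yilmaz: Kwan, 13–12.
Gupta wins every pairwise contest, so Gupta is the Condorcet winner.

Gupta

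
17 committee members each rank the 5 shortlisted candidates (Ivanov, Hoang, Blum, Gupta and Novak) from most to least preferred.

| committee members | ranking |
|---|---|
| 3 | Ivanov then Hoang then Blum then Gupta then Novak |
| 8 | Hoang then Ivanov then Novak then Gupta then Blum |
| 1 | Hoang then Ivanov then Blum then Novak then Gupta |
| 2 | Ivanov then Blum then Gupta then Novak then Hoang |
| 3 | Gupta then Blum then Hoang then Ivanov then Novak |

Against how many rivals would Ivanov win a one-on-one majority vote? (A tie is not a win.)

Ivanov against each rival (17 committee members):
Ivanov vs Hoang: Hoang, 12–5.
Ivanov vs Blum: 14 to 3, Ivanov.
Ivanov vs Gupta: 14 to 3, Ivanov.
Ivanov vs Novak: Ivanov wins 17–0.
Ivanov beats Blum, Gupta, Novak; loses to Hoang — 3 pairwise wins.

3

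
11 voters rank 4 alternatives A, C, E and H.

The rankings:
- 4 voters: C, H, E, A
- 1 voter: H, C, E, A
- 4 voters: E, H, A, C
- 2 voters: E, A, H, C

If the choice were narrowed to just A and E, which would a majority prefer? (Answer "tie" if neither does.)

No ballot ranks A above E: 0.
Ballots ranking E above A: 11 − 0 = 11.
E wins the head-to-head 11–0.

E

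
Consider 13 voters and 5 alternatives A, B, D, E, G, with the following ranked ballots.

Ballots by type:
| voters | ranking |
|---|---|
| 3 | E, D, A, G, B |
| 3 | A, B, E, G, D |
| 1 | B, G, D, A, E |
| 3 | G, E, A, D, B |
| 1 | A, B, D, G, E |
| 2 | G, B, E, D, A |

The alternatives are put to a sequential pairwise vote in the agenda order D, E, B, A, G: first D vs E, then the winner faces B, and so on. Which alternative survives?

Round 1: D vs E — 2–11, E advances.
Round 2: E vs B — 6–7, B advances.
Round 3: B vs A — 3–10, A advances.
Round 4: A vs G — 7–6, A advances.
A survives the agenda.

A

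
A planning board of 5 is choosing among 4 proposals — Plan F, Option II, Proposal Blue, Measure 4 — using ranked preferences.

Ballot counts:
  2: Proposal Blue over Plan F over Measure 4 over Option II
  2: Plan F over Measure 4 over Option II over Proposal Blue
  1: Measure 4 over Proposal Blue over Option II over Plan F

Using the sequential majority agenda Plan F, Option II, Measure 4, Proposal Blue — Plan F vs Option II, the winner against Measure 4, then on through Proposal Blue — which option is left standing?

Proposal Blue

Round 1: Plan F vs Option II — 4–1, Plan F advances.
Round 2: Plan F vs Measure 4 — 4–1, Plan F advances.
Round 3: Plan F vs Proposal Blue — 2–3, Proposal Blue advances.
Proposal Blue survives the agenda.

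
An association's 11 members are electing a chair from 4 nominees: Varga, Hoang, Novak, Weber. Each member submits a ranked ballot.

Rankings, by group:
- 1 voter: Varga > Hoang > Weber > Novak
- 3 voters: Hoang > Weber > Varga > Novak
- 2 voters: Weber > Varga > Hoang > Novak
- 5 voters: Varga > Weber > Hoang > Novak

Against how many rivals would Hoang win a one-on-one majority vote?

Hoang against each rival (11 voters):
Hoang vs Varga: Varga, 8–3.
Hoang vs Novak: 1+3+2+5 = 11 for Hoang, 0 for Novak — Hoang by 11–0.
Hoang vs Weber: Weber wins 7–4.
Hoang beats Novak; loses to Varga, Weber — 1 pairwise win.

1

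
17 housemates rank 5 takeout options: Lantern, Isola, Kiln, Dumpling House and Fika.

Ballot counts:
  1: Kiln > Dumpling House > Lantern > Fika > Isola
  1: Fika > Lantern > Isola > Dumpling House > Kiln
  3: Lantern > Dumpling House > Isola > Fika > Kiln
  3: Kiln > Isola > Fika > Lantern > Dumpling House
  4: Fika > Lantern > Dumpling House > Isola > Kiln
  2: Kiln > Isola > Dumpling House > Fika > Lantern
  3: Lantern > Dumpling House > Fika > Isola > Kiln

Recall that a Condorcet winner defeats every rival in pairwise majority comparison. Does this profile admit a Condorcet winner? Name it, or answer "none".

Pairwise majorities:
Lantern vs Isola: 1+1+3+4+3 = 12 for Lantern, 5 for Isola — Lantern by 12–5.
Lantern vs Kiln: Lantern is ranked higher on 1+3+4+3 = 11 ballots, Kiln on 6. Lantern wins 11–6.
Lantern vs Dumpling House: 14 to 3, Lantern.
Lantern vs Fika: 1+3+3 = 7 for Lantern, 10 for Fika — Fika by 10–7.
Isola vs Kiln: 1+3+4+3 = 11 for Isola, 6 for Kiln — Isola by 11–6.
Isola vs Dumpling House: Isola is ranked higher on 1+3+2 = 6 ballots, Dumpling House on 11. Dumpling House wins 11–6.
Isola vs Fika: 3+3+2 = 8 for Isola, 9 for Fika — Fika by 9–8.
Kiln vs Dumpling House: Kiln preferred on 1+3+2 = 6 ballots; Dumpling House wins 11–6.
Kiln vs Fika: 6 to 11, Fika.
Dumpling House vs Fika: Dumpling House preferred on 1+3+2+3 = 9 ballots; Dumpling House wins 9–8.
Every restaurant loses at least once (Lantern loses to Fika; Isola loses to Lantern; Kiln loses to Lantern; Dumpling House loses to Lantern; Fika loses to Dumpling House). The majority relation contains the cycle Lantern > Dumpling House > Fika > Lantern, so there is no Condorcet winner.

none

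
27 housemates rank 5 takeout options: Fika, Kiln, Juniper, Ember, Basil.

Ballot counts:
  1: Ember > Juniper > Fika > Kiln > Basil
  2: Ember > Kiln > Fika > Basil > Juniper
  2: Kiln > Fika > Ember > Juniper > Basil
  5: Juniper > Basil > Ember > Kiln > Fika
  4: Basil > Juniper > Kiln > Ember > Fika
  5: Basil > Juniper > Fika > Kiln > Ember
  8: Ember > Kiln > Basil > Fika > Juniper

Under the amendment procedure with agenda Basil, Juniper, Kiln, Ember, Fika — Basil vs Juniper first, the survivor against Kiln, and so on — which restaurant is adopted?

Round 1: Basil vs Juniper — 19–8, Basil advances.
Round 2: Basil vs Kiln — 14–13, Basil advances.
Round 3: Basil vs Ember — 14–13, Basil advances.
Round 4: Basil vs Fika — 22–5, Basil advances.
The agenda winner is Basil.

Basil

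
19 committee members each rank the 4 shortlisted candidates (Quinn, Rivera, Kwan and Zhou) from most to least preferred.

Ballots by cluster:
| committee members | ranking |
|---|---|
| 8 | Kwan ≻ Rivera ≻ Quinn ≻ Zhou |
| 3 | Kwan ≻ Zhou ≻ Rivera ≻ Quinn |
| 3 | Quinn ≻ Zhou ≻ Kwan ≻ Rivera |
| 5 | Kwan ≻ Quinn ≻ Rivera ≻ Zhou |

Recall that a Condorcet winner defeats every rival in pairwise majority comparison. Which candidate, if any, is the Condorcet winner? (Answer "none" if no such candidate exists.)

Head-to-head results (19 committee members):
Quinn vs Rivera: 3+5 = 8 for Quinn, 11 for Rivera — Rivera by 11–8.
Quinn vs Kwan: Quinn preferred on 3 ballots; Kwan wins 16–3.
Quinn vs Zhou: 16 to 3, Quinn.
Rivera vs Kwan: Rivera preferred on 0 ballots; Kwan wins 19–0.
Rivera vs Zhou: Rivera preferred on 8+5 = 13 ballots; Rivera wins 13–6.
Kwan vs Zhou: 8+3+5 = 16 for Kwan, 3 for Zhou — Kwan by 16–3.
Kwan wins every pairwise contest, so Kwan is the Condorcet winner.

Kwan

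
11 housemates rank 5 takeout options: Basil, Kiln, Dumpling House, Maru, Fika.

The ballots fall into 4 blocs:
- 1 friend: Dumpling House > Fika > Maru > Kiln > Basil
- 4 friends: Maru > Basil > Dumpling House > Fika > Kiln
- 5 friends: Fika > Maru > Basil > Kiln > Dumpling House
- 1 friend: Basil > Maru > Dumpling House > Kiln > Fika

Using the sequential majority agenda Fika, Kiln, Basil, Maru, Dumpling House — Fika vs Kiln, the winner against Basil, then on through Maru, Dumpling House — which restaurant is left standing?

Dumpling House

Round 1: Fika vs Kiln — 10–1, Fika advances.
Round 2: Fika vs Basil — 6–5, Fika advances.
Round 3: Fika vs Maru — 6–5, Fika advances.
Round 4: Fika vs Dumpling House — 5–6, Dumpling House advances.
The agenda winner is Dumpling House.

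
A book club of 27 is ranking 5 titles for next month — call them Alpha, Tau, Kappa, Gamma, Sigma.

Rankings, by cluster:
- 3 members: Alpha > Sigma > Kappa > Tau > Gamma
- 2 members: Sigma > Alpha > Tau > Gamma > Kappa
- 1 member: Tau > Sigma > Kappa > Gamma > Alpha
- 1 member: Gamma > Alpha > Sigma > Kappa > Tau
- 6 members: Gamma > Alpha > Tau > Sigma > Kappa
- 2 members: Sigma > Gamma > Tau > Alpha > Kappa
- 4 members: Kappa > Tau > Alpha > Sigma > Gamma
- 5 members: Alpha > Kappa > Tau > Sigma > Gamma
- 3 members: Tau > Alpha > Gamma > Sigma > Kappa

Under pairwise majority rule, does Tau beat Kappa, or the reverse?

Ballots ranking Tau above Kappa: 2 + 1 + 6 + 2 + 3 = 14.
Ballots ranking Kappa above Tau: 27 − 14 = 13.
Tau wins the head-to-head 14–13.

Tau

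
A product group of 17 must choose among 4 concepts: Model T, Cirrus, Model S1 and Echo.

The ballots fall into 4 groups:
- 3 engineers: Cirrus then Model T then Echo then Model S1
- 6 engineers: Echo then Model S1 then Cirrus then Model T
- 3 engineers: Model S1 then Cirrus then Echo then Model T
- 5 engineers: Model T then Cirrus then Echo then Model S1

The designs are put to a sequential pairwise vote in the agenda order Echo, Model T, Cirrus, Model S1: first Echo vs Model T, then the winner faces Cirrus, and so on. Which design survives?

Round 1: Echo vs Model T — 9–8, Echo advances.
Round 2: Echo vs Cirrus — 6–11, Cirrus advances.
Round 3: Cirrus vs Model S1 — 8–9, Model S1 advances.
Model S1 survives the agenda.

Model S1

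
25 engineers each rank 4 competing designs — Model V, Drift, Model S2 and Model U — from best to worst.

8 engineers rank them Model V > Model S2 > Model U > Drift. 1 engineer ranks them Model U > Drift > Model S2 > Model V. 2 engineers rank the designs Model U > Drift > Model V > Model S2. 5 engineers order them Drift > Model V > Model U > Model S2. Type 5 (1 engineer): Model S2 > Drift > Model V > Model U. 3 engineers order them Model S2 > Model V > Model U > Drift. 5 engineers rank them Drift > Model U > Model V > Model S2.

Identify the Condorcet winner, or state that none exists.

Check each pair by majority over 25 ballots:
Model V vs Drift: Drift wins 14–11.
Model V vs Model S2: Model V, 20–5.
Model V–Model U: Model V 17–8.
Drift vs Model S2: Drift, 13–12.
Drift vs Model U: Model U, 14–11.
Model S2–Model U: Model U 13–12.
Each design drops at least one matchup (Model V loses to Drift; Drift loses to Model U; Model S2 loses to Model V; Model U loses to Model V); the cycle Model V beats Model U beats Drift beats Model V rules out a Condorcet winner.

none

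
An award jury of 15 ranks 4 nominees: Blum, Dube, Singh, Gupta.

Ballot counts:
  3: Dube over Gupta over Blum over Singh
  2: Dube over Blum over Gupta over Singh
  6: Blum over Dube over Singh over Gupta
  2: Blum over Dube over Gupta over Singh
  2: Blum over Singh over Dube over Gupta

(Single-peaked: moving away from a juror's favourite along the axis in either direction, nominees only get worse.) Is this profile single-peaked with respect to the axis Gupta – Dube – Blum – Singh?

yes

Axis positions: Gupta=1, Dube=2, Blum=3, Singh=4.
Type 1 (peak Dube at position 2): ranking walks positions 2-1-3-4, expanding outward from the peak — single-peaked.
Type 2 (peak Dube at position 2): ranking walks positions 2-3-1-4, expanding outward from the peak — single-peaked.
Type 3 (peak Blum at position 3): ranking walks positions 3-2-4-1, expanding outward from the peak — single-peaked.
Type 4 (peak Blum at position 3): ranking walks positions 3-2-1-4, expanding outward from the peak — single-peaked.
Type 5 (peak Blum at position 3): ranking walks positions 3-4-2-1, expanding outward from the peak — single-peaked.
Every ranking is single-peaked on this axis.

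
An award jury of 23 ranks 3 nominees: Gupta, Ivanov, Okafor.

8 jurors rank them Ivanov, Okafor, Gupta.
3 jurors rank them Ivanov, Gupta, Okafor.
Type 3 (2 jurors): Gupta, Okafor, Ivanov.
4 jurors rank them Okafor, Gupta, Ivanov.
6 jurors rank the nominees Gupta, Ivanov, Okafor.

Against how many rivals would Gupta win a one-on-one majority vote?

1

Gupta against each rival (23 jurors):
Gupta vs Ivanov: 2+4+6 = 12 for Gupta, 11 for Ivanov — Gupta by 12–11.
Gupta vs Okafor: Okafor, 12–11.
Gupta beats Ivanov; loses to Okafor — 1 pairwise win.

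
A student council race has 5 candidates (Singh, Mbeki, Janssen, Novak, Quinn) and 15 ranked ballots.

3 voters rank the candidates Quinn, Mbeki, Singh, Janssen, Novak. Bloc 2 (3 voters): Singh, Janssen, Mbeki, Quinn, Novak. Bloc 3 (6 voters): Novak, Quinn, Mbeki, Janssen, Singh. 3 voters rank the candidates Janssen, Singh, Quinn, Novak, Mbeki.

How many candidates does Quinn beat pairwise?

4

Quinn against each rival (15 voters):
Quinn vs Singh: Quinn preferred on 3+6 = 9 ballots; Quinn wins 9–6.
Quinn vs Mbeki: Quinn, 12–3.
Quinn vs Janssen: 3+6 = 9 for Quinn, 6 for Janssen — Quinn by 9–6.
Quinn vs Novak: Quinn is ranked higher on 3+3+3 = 9 ballots, Novak on 6. Quinn wins 9–6.
Quinn beats Singh, Mbeki, Janssen, Novak — 4 pairwise wins.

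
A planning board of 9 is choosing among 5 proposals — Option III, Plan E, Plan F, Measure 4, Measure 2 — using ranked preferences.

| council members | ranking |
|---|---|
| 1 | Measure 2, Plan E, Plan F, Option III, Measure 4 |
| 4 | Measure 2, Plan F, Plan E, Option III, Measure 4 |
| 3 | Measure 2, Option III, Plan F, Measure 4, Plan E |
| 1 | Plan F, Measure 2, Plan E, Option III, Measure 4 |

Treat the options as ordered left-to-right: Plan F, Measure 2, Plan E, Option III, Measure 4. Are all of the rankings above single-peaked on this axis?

Axis positions: Plan F=1, Measure 2=2, Plan E=3, Option III=4, Measure 4=5.
Faction 1 (peak Measure 2 at position 2): ranking walks positions 2-3-1-4-5, expanding outward from the peak — single-peaked.
Faction 2 (peak Measure 2 at position 2): ranking walks positions 2-1-3-4-5, expanding outward from the peak — single-peaked.
Faction 3: ranking walks positions 2-4-1-5-3; Option III is ranked above Plan E even though Plan E lies between Option III and the peak Measure 2 on the axis — preferences dip and rise again. Not single-peaked.
Faction 4 (peak Plan F at position 1): ranking walks positions 1-2-3-4-5, expanding outward from the peak — single-peaked.
Faction 3 violates single-peakedness, so the profile is not single-peaked on this axis.

no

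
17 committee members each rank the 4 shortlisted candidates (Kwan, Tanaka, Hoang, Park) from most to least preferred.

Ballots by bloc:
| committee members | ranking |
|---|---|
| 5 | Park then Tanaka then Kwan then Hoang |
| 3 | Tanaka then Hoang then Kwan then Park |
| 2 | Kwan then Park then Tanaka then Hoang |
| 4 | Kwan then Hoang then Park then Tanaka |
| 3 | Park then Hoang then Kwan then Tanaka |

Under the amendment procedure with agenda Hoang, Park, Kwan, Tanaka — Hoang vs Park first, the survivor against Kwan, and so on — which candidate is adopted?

Kwan

Round 1: Hoang vs Park — 7–10, Park advances.
Round 2: Park vs Kwan — 8–9, Kwan advances.
Round 3: Kwan vs Tanaka — 9–8, Kwan advances.
Kwan survives the agenda.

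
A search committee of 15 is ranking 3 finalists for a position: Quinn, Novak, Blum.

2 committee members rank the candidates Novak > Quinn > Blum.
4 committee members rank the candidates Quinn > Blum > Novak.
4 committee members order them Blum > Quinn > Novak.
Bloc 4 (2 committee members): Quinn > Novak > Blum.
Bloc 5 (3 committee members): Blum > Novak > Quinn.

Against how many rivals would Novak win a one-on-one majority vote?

0

Novak against each rival (15 committee members):
Novak vs Quinn: Novak preferred on 2+3 = 5 ballots; Quinn wins 10–5.
Novak vs Blum: Blum, 11–4.
Novak beats no one; loses to Quinn, Blum — 0 pairwise wins.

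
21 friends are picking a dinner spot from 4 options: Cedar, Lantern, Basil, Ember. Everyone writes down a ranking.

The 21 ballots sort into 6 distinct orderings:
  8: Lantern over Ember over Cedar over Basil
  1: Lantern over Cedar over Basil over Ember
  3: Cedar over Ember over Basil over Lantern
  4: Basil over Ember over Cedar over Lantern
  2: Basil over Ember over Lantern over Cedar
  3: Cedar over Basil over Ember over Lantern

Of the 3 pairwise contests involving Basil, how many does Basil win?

Basil against each rival (21 friends):
Basil–Cedar: Cedar 15–6.
Basil vs Lantern: Basil preferred on 3+4+2+3 = 12 ballots; Basil wins 12–9.
Basil vs Ember: Ember wins 11–10.
Basil beats Lantern; loses to Cedar, Ember — 1 pairwise win.

1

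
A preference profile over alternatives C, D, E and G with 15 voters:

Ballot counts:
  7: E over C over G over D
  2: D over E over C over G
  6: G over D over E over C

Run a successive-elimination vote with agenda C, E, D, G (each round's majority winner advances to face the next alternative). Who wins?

G

Round 1: C vs E — 0–15, E advances.
Round 2: E vs D — 7–8, D advances.
Round 3: D vs G — 2–13, G advances.
G survives the agenda.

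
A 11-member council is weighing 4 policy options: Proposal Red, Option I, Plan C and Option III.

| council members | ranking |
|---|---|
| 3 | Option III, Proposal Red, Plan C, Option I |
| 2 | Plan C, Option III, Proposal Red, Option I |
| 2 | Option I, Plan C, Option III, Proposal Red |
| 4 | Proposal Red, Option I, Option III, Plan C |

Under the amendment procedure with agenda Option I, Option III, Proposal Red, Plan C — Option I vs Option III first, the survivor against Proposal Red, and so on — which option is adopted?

Round 1: Option I vs Option III — 6–5, Option I advances.
Round 2: Option I vs Proposal Red — 2–9, Proposal Red advances.
Round 3: Proposal Red vs Plan C — 7–4, Proposal Red advances.
Proposal Red survives the agenda.

Proposal Red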